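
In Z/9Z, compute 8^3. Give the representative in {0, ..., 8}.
Use repeated squaring. Binary(3) = 11. Walk through the bits of the exponent 3 left-to-right: at each bit after the leading one, square the running value, then multiply by 8 if the bit is 1 (always reducing mod 9):
  bit 1 = 1 (leading): start with 8.
  bit 2 = 1: square 8^2 = 64 ≡ 1; bit is 1, so multiply 1·8 = 8 (mod 9).
Final value: 8^3 ≡ 8 (mod 9).

Final answer: 8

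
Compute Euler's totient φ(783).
φ(783) = 504

φ is multiplicative, with φ(p^e) = p^e − p^(e−1). Factorise 783 = 3^3 · 29. Then
  φ(783) = (3^3 − 3^2) · (29 − 1) = 18 · 28 = 504.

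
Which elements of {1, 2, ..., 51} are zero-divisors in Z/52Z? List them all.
nonzero zero-divisors of Z/52Z = {2, 4, 6, 8, 10, 12, 13, 14, 16, 18, 20, 22, 24, 26, 28, 30, 32, 34, 36, 38, 39, 40, 42, 44, 46, 48, 50}

An element a ∈ Z/52Z (with a ≠ 0) is a zero-divisor iff gcd(a, 52) > 1 (because a is a unit precisely when gcd(a, n) = 1, and in Z/nZ every nonzero, non-unit element is a zero-divisor). Scan a = 1, ..., 51 and keep those with gcd(a, 52) > 1:
  gcd(2, 52) = 2, gcd(4, 52) = 4, gcd(6, 52) = 2, gcd(8, 52) = 4, gcd(10, 52) = 2, gcd(12, 52) = 4, gcd(13, 52) = 13, gcd(14, 52) = 2, gcd(16, 52) = 4, gcd(18, 52) = 2, gcd(20, 52) = 4, gcd(22, 52) = 2, gcd(24, 52) = 4, gcd(26, 52) = 26, gcd(28, 52) = 4, gcd(30, 52) = 2, gcd(32, 52) = 4, gcd(34, 52) = 2, gcd(36, 52) = 4, gcd(38, 52) = 2, gcd(39, 52) = 13, gcd(40, 52) = 4, gcd(42, 52) = 2, gcd(44, 52) = 4, gcd(46, 52) = 2, gcd(48, 52) = 4, gcd(50, 52) = 2.
All other a ∈ {1, ..., 51} have gcd(a, 52) = 1 and are units. So the nonzero zero-divisors are exactly the 27 values of a appearing in this scan.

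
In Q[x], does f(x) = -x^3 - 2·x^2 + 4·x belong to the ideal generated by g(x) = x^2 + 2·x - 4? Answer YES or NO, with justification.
In Q[x] the ideal (g) consists of all multiples of g, so f ∈ (g) iff g | f, i.e. iff the remainder of f on division by g is 0. Divide f by g (g is monic, so eliminate the leading term of the running remainder at each step):
  leading term -x^3: subtract (-x)·g(x) = -x^3 - 2·x^2 + 4·x, leaving 0
The remainder is 0, so f(x) = g(x) · h(x) with h(x) = -x. Hence g | f, i.e. f ∈ (g).

Final answer: YES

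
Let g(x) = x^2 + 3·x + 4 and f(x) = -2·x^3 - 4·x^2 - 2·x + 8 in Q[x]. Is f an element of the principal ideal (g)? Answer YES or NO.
YES

In Q[x] the ideal (g) consists of all multiples of g, so f ∈ (g) iff g | f, i.e. iff the remainder of f on division by g is 0. Divide f by g (g is monic, so eliminate the leading term of the running remainder at each step):
  leading term -2·x^3: subtract (-2·x)·g(x) = -2·x^3 - 6·x^2 - 8·x, leaving 2·x^2 + 6·x + 8
  leading term 2·x^2: subtract (2)·g(x) = 2·x^2 + 6·x + 8, leaving 0
The remainder is 0, so f(x) = g(x) · h(x) with h(x) = 2 - 2·x. Hence g | f, i.e. f ∈ (g).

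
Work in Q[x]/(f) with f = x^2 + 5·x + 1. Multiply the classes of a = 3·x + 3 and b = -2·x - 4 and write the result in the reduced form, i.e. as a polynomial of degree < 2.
a · b ≡ 12·x - 6 (mod f(x))

First multiply in Q[x] without reducing: a · b = -6·x^2 - 18·x - 12. Now divide by f(x) = x^2 + 5·x + 1, eliminating the leading term at each step:
  leading term -6·x^2: subtract (-6)·f(x) = -6·x^2 - 30·x - 6, leaving 12·x - 6
The degree is now < 2, so this is the remainder. Hence a · b ≡ 12·x - 6 in Q[x]/(f).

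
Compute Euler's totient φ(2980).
φ(2980) = 1184

φ is multiplicative, with φ(p^e) = p^e − p^(e−1). Factorise 2980 = 2^2 · 5 · 149. Then
  φ(2980) = (2^2 − 2^1) · (5 − 1) · (149 − 1) = 2 · 4 · 148 = 1184.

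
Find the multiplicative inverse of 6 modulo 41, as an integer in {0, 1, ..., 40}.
Apply the extended Euclidean algorithm to (41, 6), tracking rows (r, s, t) with s·41 + t·6 = r. Each division r_prev = q·r_cur + r_new produces the new row as (previous row) − q·(current row):
  row A: (41, 1, 0)   [1·41 + 0·6 = 41]
  row B: (6, 0, 1)   [0·41 + 1·6 = 6]
  41 = 6·6 + 5   → row C = row A − 6·row B = (5, 1, −6)   [check: 1·41 − 6·6 = 5]
  6 = 1·5 + 1   → row D = row B − 1·row C = (1, −1, 7)   [check: −1·41 + 7·6 = 1]
  5 = 5·1 + 0   → remainder 0, stop. gcd = 1 (last nonzero row D).
The gcd is 1, so 6 is invertible mod 41. The last nonzero row gives −1·41 + 7·6 = 1, so t = 7. So 6^(−1) ≡ 7 (mod 41). Verify: 6 · 7 = 42 ≡ 1 (mod 41). ✓

Final answer: 6^(−1) ≡ 7 (mod 41)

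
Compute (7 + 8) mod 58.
15

Both summands are already reduced mod 58. 7 + 8 = 15; 15 = 0·58 + 15, so (7 + 8) mod 58 = 15.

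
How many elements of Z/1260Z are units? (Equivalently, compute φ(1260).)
Z/1260Z has φ(1260) = 288 units

An element a ∈ Z/1260Z is a unit iff gcd(a, 1260) = 1, so the number of units is φ(1260). φ is multiplicative, with φ(p^e) = p^e − p^(e−1). Factorise 1260 = 2^2 · 3^2 · 5 · 7. Then
  φ(1260) = (2^2 − 2^1) · (3^2 − 3^1) · (5 − 1) · (7 − 1) = 2 · 6 · 4 · 6 = 288.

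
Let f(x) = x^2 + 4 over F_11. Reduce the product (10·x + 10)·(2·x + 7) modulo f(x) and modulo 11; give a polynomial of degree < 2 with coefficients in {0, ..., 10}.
Multiply as integer polynomials: a · b = 20·x^2 + 90·x + 70. Reducing coefficients mod 11: a · b ≡ 9·x^2 + 2·x + 4. Now divide by f(x) = x^2 + 4 in F_11[x], eliminating the leading term at each step:
  leading term 9·x^2: subtract (9)·f(x) = 9·x^2 + 3, leaving 2·x + 1 (coefficients mod 11)
The degree is now < 2, so this is the remainder. Hence a · b ≡ 2·x + 1 in F_11[x]/(f).

Final answer: a · b ≡ 2·x + 1 (mod f(x))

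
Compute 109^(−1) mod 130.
109^(−1) ≡ 99 (mod 130)

Apply the extended Euclidean algorithm to (130, 109), tracking rows (r, s, t) with s·130 + t·109 = r. Each division r_prev = q·r_cur + r_new produces the new row as (previous row) − q·(current row):
  row A: (130, 1, 0)   [1·130 + 0·109 = 130]
  row B: (109, 0, 1)   [0·130 + 1·109 = 109]
  130 = 1·109 + 21   → row C = row A − 1·row B = (21, 1, −1)   [check: 1·130 − 1·109 = 21]
  109 = 5·21 + 4   → row D = row B − 5·row C = (4, −5, 6)   [check: −5·130 + 6·109 = 4]
  21 = 5·4 + 1   → row E = row C − 5·row D = (1, 26, −31)   [check: 26·130 − 31·109 = 1]
  4 = 4·1 + 0   → remainder 0, stop. gcd = 1 (last nonzero row E).
The gcd is 1, so 109 is invertible mod 130. The last nonzero row gives 26·130 − 31·109 = 1, so t = −31. So 109^(−1) ≡ −31 ≡ 99 (mod 130). Verify: 109 · 99 = 10791 ≡ 1 (mod 130). ✓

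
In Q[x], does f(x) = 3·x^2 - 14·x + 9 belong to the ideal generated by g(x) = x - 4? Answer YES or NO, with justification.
In Q[x] the ideal (g) consists of all multiples of g, so f ∈ (g) iff g | f, i.e. iff the remainder of f on division by g is 0. Divide f by g (g is monic, so eliminate the leading term of the running remainder at each step):
  leading term 3·x^2: subtract (3·x)·g(x) = 3·x^2 - 12·x, leaving 9 - 2·x
  leading term -2·x: subtract (-2)·g(x) = 8 - 2·x, leaving 1
The remainder r(x) = 1 ≠ 0 (and deg r < deg g), so g ∤ f, i.e. f ∉ (g).

Final answer: NO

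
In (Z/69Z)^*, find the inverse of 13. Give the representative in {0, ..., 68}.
13^(−1) ≡ 16 (mod 69)

Apply the extended Euclidean algorithm to (69, 13), tracking rows (r, s, t) with s·69 + t·13 = r. Each division r_prev = q·r_cur + r_new produces the new row as (previous row) − q·(current row):
  row A: (69, 1, 0)   [1·69 + 0·13 = 69]
  row B: (13, 0, 1)   [0·69 + 1·13 = 13]
  69 = 5·13 + 4   → row C = row A − 5·row B = (4, 1, −5)   [check: 1·69 − 5·13 = 4]
  13 = 3·4 + 1   → row D = row B − 3·row C = (1, −3, 16)   [check: −3·69 + 16·13 = 1]
  4 = 4·1 + 0   → remainder 0, stop. gcd = 1 (last nonzero row D).
The gcd is 1, so 13 is invertible mod 69. The last nonzero row gives −3·69 + 16·13 = 1, so t = 16. So 13^(−1) ≡ 16 (mod 69). Verify: 13 · 16 = 208 ≡ 1 (mod 69). ✓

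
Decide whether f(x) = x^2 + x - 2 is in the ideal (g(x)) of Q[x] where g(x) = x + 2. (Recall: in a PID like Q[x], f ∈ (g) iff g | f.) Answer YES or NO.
In Q[x] the ideal (g) consists of all multiples of g, so f ∈ (g) iff g | f, i.e. iff the remainder of f on division by g is 0. Divide f by g (g is monic, so eliminate the leading term of the running remainder at each step):
  leading term x^2: subtract (x)·g(x) = x^2 + 2·x, leaving -x - 2
  leading term -x: subtract (-1)·g(x) = -x - 2, leaving 0
The remainder is 0, so f(x) = g(x) · h(x) with h(x) = x - 1. Hence g | f, i.e. f ∈ (g).

Final answer: YES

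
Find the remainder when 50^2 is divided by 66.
Use repeated squaring. Binary(2) = 10. Walk through the bits of the exponent 2 left-to-right: at each bit after the leading one, square the running value, then multiply by 50 if the bit is 1 (always reducing mod 66):
  bit 1 = 1 (leading): start with 50.
  bit 2 = 0: square 50^2 = 2500 ≡ 58 (mod 66).
Final value: 50^2 ≡ 58 (mod 66).

Final answer: 58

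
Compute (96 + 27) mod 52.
19

Reduce the summands first: 96 ≡ 44 (mod 52), so 96 + 27 ≡ 44 + 27 (mod 52). 44 + 27 = 71; 71 = 1·52 + 19, so (96 + 27) mod 52 = 19.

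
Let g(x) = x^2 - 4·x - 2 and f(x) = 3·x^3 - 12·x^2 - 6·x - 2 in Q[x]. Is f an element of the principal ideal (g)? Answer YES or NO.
In Q[x] the ideal (g) consists of all multiples of g, so f ∈ (g) iff g | f, i.e. iff the remainder of f on division by g is 0. Divide f by g (g is monic, so eliminate the leading term of the running remainder at each step):
  leading term 3·x^3: subtract (3·x)·g(x) = 3·x^3 - 12·x^2 - 6·x, leaving -2
The remainder r(x) = -2 ≠ 0 (and deg r < deg g), so g ∤ f, i.e. f ∉ (g).

Final answer: NO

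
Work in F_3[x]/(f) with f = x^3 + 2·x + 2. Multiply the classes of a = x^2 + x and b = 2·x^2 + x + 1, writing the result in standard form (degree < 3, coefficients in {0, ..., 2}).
a · b ≡ x^2 (mod f(x))

Multiply as integer polynomials: a · b = 2·x^4 + 3·x^3 + 2·x^2 + x. Reducing coefficients mod 3: a · b ≡ 2·x^4 + 2·x^2 + x. Now divide by f(x) = x^3 + 2·x + 2 in F_3[x], eliminating the leading term at each step:
  leading term 2·x^4: subtract (2·x)·f(x) = 2·x^4 + x^2 + x, leaving x^2 (coefficients mod 3)
The degree is now < 3, so this is the remainder. Hence a · b ≡ x^2 in F_3[x]/(f).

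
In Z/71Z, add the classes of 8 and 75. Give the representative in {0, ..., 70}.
12

Reduce the summands first: 75 ≡ 4 (mod 71), so 8 + 75 ≡ 8 + 4 (mod 71). 8 + 4 = 12; 12 = 0·71 + 12, so (8 + 75) mod 71 = 12.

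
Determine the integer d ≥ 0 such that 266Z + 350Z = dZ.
(266, 350) = (14); d = 14

In the PID Z, (a, b) is generated by gcd(a, b). Compute gcd(350, 266) with the extended Euclidean algorithm, tracking rows (r, s, t) with s·350 + t·266 = r:
  row A: (350, 1, 0)   [1·350 + 0·266 = 350]
  row B: (266, 0, 1)   [0·350 + 1·266 = 266]
  350 = 1·266 + 84   → row C = row A − 1·row B = (84, 1, −1)   [check: 1·350 − 1·266 = 84]
  266 = 3·84 + 14   → row D = row B − 3·row C = (14, −3, 4)   [check: −3·350 + 4·266 = 14]
  84 = 6·14 + 0   → remainder 0, stop. gcd = 14 (last nonzero row D).
So gcd(266, 350) = 14, with Bézout identity −3·350 + 4·266 = 14. Containment (⊇): the Bézout identity exhibits 14 as an element of (266, 350), giving (14) ⊆ (266, 350). Containment (⊆): since 14 | 266 and 14 | 350 (266 = 14·19, 350 = 14·25), every Z-linear combination of 266 and 350 is divisible by 14, so (266, 350) ⊆ (14). Therefore (266, 350) = (14), d = 14.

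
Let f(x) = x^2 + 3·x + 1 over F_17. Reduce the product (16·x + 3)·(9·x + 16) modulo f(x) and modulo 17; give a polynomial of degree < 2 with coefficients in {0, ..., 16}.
Multiply as integer polynomials: a · b = 144·x^2 + 283·x + 48. Reducing coefficients mod 17: a · b ≡ 8·x^2 + 11·x + 14. Now divide by f(x) = x^2 + 3·x + 1 in F_17[x], eliminating the leading term at each step:
  leading term 8·x^2: subtract (8)·f(x) = 8·x^2 + 7·x + 8, leaving 4·x + 6 (coefficients mod 17)
The degree is now < 2, so this is the remainder. Hence a · b ≡ 4·x + 6 in F_17[x]/(f).

Final answer: a · b ≡ 4·x + 6 (mod f(x))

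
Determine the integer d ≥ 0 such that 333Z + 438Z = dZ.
In the PID Z, (a, b) is generated by gcd(a, b). Compute gcd(438, 333) with the extended Euclidean algorithm, tracking rows (r, s, t) with s·438 + t·333 = r:
  row A: (438, 1, 0)   [1·438 + 0·333 = 438]
  row B: (333, 0, 1)   [0·438 + 1·333 = 333]
  438 = 1·333 + 105   → row C = row A − 1·row B = (105, 1, −1)   [check: 1·438 − 1·333 = 105]
  333 = 3·105 + 18   → row D = row B − 3·row C = (18, −3, 4)   [check: −3·438 + 4·333 = 18]
  105 = 5·18 + 15   → row E = row C − 5·row D = (15, 16, −21)   [check: 16·438 − 21·333 = 15]
  18 = 1·15 + 3   → row F = row D − 1·row E = (3, −19, 25)   [check: −19·438 + 25·333 = 3]
  15 = 5·3 + 0   → remainder 0, stop. gcd = 3 (last nonzero row F).
So gcd(333, 438) = 3, with Bézout identity −19·438 + 25·333 = 3. Containment (⊇): the Bézout identity exhibits 3 as an element of (333, 438), giving (3) ⊆ (333, 438). Containment (⊆): since 3 | 333 and 3 | 438 (333 = 3·111, 438 = 3·146), every Z-linear combination of 333 and 438 is divisible by 3, so (333, 438) ⊆ (3). Therefore (333, 438) = (3), d = 3.

Final answer: (333, 438) = (3); d = 3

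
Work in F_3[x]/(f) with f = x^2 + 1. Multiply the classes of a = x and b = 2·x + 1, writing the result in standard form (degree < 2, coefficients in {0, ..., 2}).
a · b ≡ x + 1 (mod f(x))

Multiply as integer polynomials: a · b = 2·x^2 + x. Reducing coefficients mod 3: a · b ≡ 2·x^2 + x. Now divide by f(x) = x^2 + 1 in F_3[x], eliminating the leading term at each step:
  leading term 2·x^2: subtract (2)·f(x) = 2·x^2 + 2, leaving x + 1 (coefficients mod 3)
The degree is now < 2, so this is the remainder. Hence a · b ≡ x + 1 in F_3[x]/(f).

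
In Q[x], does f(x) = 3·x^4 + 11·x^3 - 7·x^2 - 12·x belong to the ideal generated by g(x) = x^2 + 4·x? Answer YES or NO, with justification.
In Q[x] the ideal (g) consists of all multiples of g, so f ∈ (g) iff g | f, i.e. iff the remainder of f on division by g is 0. Divide f by g (g is monic, so eliminate the leading term of the running remainder at each step):
  leading term 3·x^4: subtract (3·x^2)·g(x) = 3·x^4 + 12·x^3, leaving -x^3 - 7·x^2 - 12·x
  leading term -x^3: subtract (-x)·g(x) = -x^3 - 4·x^2, leaving -3·x^2 - 12·x
  leading term -3·x^2: subtract (-3)·g(x) = -3·x^2 - 12·x, leaving 0
The remainder is 0, so f(x) = g(x) · h(x) with h(x) = 3·x^2 - x - 3. Hence g | f, i.e. f ∈ (g).

Final answer: YES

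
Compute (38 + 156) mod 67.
Reduce the summands first: 156 ≡ 22 (mod 67), so 38 + 156 ≡ 38 + 22 (mod 67). 38 + 22 = 60; 60 = 0·67 + 60, so (38 + 156) mod 67 = 60.

Final answer: 60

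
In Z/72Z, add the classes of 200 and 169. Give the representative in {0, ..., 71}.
9

Reduce the summands first: 200 ≡ 56, 169 ≡ 25 (mod 72), so 200 + 169 ≡ 56 + 25 (mod 72). 56 + 25 = 81; 81 = 1·72 + 9, so (200 + 169) mod 72 = 9.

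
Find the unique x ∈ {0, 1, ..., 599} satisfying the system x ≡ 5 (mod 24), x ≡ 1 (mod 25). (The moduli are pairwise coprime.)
The moduli 24, 25 are pairwise coprime, so by the CRT there is a unique solution mod 24·25 = 600.
Solve by successive substitution. Start with x ≡ 5 (mod 24).
  Combine with x ≡ 1 (mod 25): write x = 5 + 24·t and require 5 + 24·t ≡ 1 (mod 25), i.e. 24·t ≡ 1 − 5 ≡ 21 (mod 25). Since 24^(−1) ≡ 24 (mod 25), t ≡ 24·21 ≡ 4 (mod 25). So x ≡ 5 + 24·4 = 101 (mod 600).
Unique solution in [0, 600): x = 101.

Final answer: x ≡ 101 (mod 600); the representative in [0, 600) is 101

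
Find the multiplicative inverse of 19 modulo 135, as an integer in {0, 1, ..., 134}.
Apply the extended Euclidean algorithm to (135, 19), tracking rows (r, s, t) with s·135 + t·19 = r. Each division r_prev = q·r_cur + r_new produces the new row as (previous row) − q·(current row):
  row A: (135, 1, 0)   [1·135 + 0·19 = 135]
  row B: (19, 0, 1)   [0·135 + 1·19 = 19]
  135 = 7·19 + 2   → row C = row A − 7·row B = (2, 1, −7)   [check: 1·135 − 7·19 = 2]
  19 = 9·2 + 1   → row D = row B − 9·row C = (1, −9, 64)   [check: −9·135 + 64·19 = 1]
  2 = 2·1 + 0   → remainder 0, stop. gcd = 1 (last nonzero row D).
The gcd is 1, so 19 is invertible mod 135. The last nonzero row gives −9·135 + 64·19 = 1, so t = 64. So 19^(−1) ≡ 64 (mod 135). Verify: 19 · 64 = 1216 ≡ 1 (mod 135). ✓

Final answer: 19^(−1) ≡ 64 (mod 135)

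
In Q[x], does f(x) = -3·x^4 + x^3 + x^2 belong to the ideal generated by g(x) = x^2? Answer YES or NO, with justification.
In Q[x] the ideal (g) consists of all multiples of g, so f ∈ (g) iff g | f, i.e. iff the remainder of f on division by g is 0. Divide f by g (g is monic, so eliminate the leading term of the running remainder at each step):
  leading term -3·x^4: subtract (-3·x^2)·g(x) = -3·x^4, leaving x^3 + x^2
  leading term x^3: subtract (x)·g(x) = x^3, leaving x^2
  leading term x^2: subtract (1)·g(x) = x^2, leaving 0
The remainder is 0, so f(x) = g(x) · h(x) with h(x) = -3·x^2 + x + 1. Hence g | f, i.e. f ∈ (g).

Final answer: YES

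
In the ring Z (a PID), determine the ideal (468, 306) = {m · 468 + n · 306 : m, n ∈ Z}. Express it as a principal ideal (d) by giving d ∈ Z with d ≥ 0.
In the PID Z, (a, b) is generated by gcd(a, b). Compute gcd(468, 306) with the extended Euclidean algorithm, tracking rows (r, s, t) with s·468 + t·306 = r:
  row A: (468, 1, 0)   [1·468 + 0·306 = 468]
  row B: (306, 0, 1)   [0·468 + 1·306 = 306]
  468 = 1·306 + 162   → row C = row A − 1·row B = (162, 1, −1)   [check: 1·468 − 1·306 = 162]
  306 = 1·162 + 144   → row D = row B − 1·row C = (144, −1, 2)   [check: −1·468 + 2·306 = 144]
  162 = 1·144 + 18   → row E = row C − 1·row D = (18, 2, −3)   [check: 2·468 − 3·306 = 18]
  144 = 8·18 + 0   → remainder 0, stop. gcd = 18 (last nonzero row E).
So gcd(468, 306) = 18, with Bézout identity 2·468 − 3·306 = 18. Containment (⊇): the Bézout identity exhibits 18 as an element of (468, 306), giving (18) ⊆ (468, 306). Containment (⊆): since 18 | 468 and 18 | 306 (468 = 18·26, 306 = 18·17), every Z-linear combination of 468 and 306 is divisible by 18, so (468, 306) ⊆ (18). Therefore (468, 306) = (18), d = 18.

Final answer: (468, 306) = (18); d = 18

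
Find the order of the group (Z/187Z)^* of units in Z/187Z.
|(Z/187Z)^*| = 160

(Z/187Z)^* consists of the classes a with gcd(a, 187) = 1, so its order is φ(187). φ is multiplicative, with φ(p^e) = p^e − p^(e−1). Factorise 187 = 11 · 17. Then
  φ(187) = (11 − 1) · (17 − 1) = 10 · 16 = 160.
Thus |(Z/187Z)^*| = 160.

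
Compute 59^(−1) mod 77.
59^(−1) ≡ 47 (mod 77)

Apply the extended Euclidean algorithm to (77, 59), tracking rows (r, s, t) with s·77 + t·59 = r. Each division r_prev = q·r_cur + r_new produces the new row as (previous row) − q·(current row):
  row A: (77, 1, 0)   [1·77 + 0·59 = 77]
  row B: (59, 0, 1)   [0·77 + 1·59 = 59]
  77 = 1·59 + 18   → row C = row A − 1·row B = (18, 1, −1)   [check: 1·77 − 1·59 = 18]
  59 = 3·18 + 5   → row D = row B − 3·row C = (5, −3, 4)   [check: −3·77 + 4·59 = 5]
  18 = 3·5 + 3   → row E = row C − 3·row D = (3, 10, −13)   [check: 10·77 − 13·59 = 3]
  5 = 1·3 + 2   → row F = row D − 1·row E = (2, −13, 17)   [check: −13·77 + 17·59 = 2]
  3 = 1·2 + 1   → row G = row E − 1·row F = (1, 23, −30)   [check: 23·77 − 30·59 = 1]
  2 = 2·1 + 0   → remainder 0, stop. gcd = 1 (last nonzero row G).
The gcd is 1, so 59 is invertible mod 77. The last nonzero row gives 23·77 − 30·59 = 1, so t = −30. So 59^(−1) ≡ −30 ≡ 47 (mod 77). Verify: 59 · 47 = 2773 ≡ 1 (mod 77). ✓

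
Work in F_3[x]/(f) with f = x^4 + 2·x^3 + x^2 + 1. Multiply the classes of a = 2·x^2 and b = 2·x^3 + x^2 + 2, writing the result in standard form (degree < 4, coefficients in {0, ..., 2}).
Multiply as integer polynomials: a · b = 4·x^5 + 2·x^4 + 4·x^2. Reducing coefficients mod 3: a · b ≡ x^5 + 2·x^4 + x^2. Now divide by f(x) = x^4 + 2·x^3 + x^2 + 1 in F_3[x], eliminating the leading term at each step:
  leading term x^5: subtract (x)·f(x) = x^5 + 2·x^4 + x^3 + x, leaving 2·x^3 + x^2 + 2·x (coefficients mod 3)
The degree is now < 4, so this is the remainder. Hence a · b ≡ 2·x^3 + x^2 + 2·x in F_3[x]/(f).

Final answer: a · b ≡ 2·x^3 + x^2 + 2·x (mod f(x))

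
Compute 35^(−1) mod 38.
35^(−1) ≡ 25 (mod 38)

Apply the extended Euclidean algorithm to (38, 35), tracking rows (r, s, t) with s·38 + t·35 = r. Each division r_prev = q·r_cur + r_new produces the new row as (previous row) − q·(current row):
  row A: (38, 1, 0)   [1·38 + 0·35 = 38]
  row B: (35, 0, 1)   [0·38 + 1·35 = 35]
  38 = 1·35 + 3   → row C = row A − 1·row B = (3, 1, −1)   [check: 1·38 − 1·35 = 3]
  35 = 11·3 + 2   → row D = row B − 11·row C = (2, −11, 12)   [check: −11·38 + 12·35 = 2]
  3 = 1·2 + 1   → row E = row C − 1·row D = (1, 12, −13)   [check: 12·38 − 13·35 = 1]
  2 = 2·1 + 0   → remainder 0, stop. gcd = 1 (last nonzero row E).
The gcd is 1, so 35 is invertible mod 38. The last nonzero row gives 12·38 − 13·35 = 1, so t = −13. So 35^(−1) ≡ −13 ≡ 25 (mod 38). Verify: 35 · 25 = 875 ≡ 1 (mod 38). ✓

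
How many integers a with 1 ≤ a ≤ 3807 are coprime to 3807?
2484

The number of a ∈ {1, ..., 3807} with gcd(a, 3807) = 1 is by definition Euler's totient φ(3807). φ is multiplicative, with φ(p^e) = p^e − p^(e−1). Factorise 3807 = 3^4 · 47. Then
  φ(3807) = (3^4 − 3^3) · (47 − 1) = 54 · 46 = 2484.
So there are 2484 such integers.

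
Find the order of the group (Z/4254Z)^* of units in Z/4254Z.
(Z/4254Z)^* consists of the classes a with gcd(a, 4254) = 1, so its order is φ(4254). φ is multiplicative, with φ(p^e) = p^e − p^(e−1). Factorise 4254 = 2 · 3 · 709. Then
  φ(4254) = (2 − 1) · (3 − 1) · (709 − 1) = 1 · 2 · 708 = 1416.
Thus |(Z/4254Z)^*| = 1416.

Final answer: |(Z/4254Z)^*| = 1416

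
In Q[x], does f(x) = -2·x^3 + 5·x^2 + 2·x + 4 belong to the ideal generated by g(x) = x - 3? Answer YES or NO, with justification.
In Q[x] the ideal (g) consists of all multiples of g, so f ∈ (g) iff g | f, i.e. iff the remainder of f on division by g is 0. Divide f by g (g is monic, so eliminate the leading term of the running remainder at each step):
  leading term -2·x^3: subtract (-2·x^2)·g(x) = -2·x^3 + 6·x^2, leaving -x^2 + 2·x + 4
  leading term -x^2: subtract (-x)·g(x) = -x^2 + 3·x, leaving 4 - x
  leading term -x: subtract (-1)·g(x) = 3 - x, leaving 1
The remainder r(x) = 1 ≠ 0 (and deg r < deg g), so g ∤ f, i.e. f ∉ (g).

Final answer: NO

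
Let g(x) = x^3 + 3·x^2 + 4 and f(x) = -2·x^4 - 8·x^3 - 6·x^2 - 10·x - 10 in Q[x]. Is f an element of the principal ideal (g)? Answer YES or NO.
NO

In Q[x] the ideal (g) consists of all multiples of g, so f ∈ (g) iff g | f, i.e. iff the remainder of f on division by g is 0. Divide f by g (g is monic, so eliminate the leading term of the running remainder at each step):
  leading term -2·x^4: subtract (-2·x)·g(x) = -2·x^4 - 6·x^3 - 8·x, leaving -2·x^3 - 6·x^2 - 2·x - 10
  leading term -2·x^3: subtract (-2)·g(x) = -2·x^3 - 6·x^2 - 8, leaving -2·x - 2
The remainder r(x) = -2·x - 2 ≠ 0 (and deg r < deg g), so g ∤ f, i.e. f ∉ (g).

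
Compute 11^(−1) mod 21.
11^(−1) ≡ 2 (mod 21)

Apply the extended Euclidean algorithm to (21, 11), tracking rows (r, s, t) with s·21 + t·11 = r. Each division r_prev = q·r_cur + r_new produces the new row as (previous row) − q·(current row):
  row A: (21, 1, 0)   [1·21 + 0·11 = 21]
  row B: (11, 0, 1)   [0·21 + 1·11 = 11]
  21 = 1·11 + 10   → row C = row A − 1·row B = (10, 1, −1)   [check: 1·21 − 1·11 = 10]
  11 = 1·10 + 1   → row D = row B − 1·row C = (1, −1, 2)   [check: −1·21 + 2·11 = 1]
  10 = 10·1 + 0   → remainder 0, stop. gcd = 1 (last nonzero row D).
The gcd is 1, so 11 is invertible mod 21. The last nonzero row gives −1·21 + 2·11 = 1, so t = 2. So 11^(−1) ≡ 2 (mod 21). Verify: 11 · 2 = 22 ≡ 1 (mod 21). ✓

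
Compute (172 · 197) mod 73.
12

Reduce the factors first: 172 ≡ 26, 197 ≡ 51 (mod 73), so 172 · 197 ≡ 26 · 51 (mod 73). 26 · 51 = 1326. Dividing by 73: 1326 = 18·73 + 12. So (172 · 197) mod 73 = 12.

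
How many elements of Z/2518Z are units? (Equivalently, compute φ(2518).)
An element a ∈ Z/2518Z is a unit iff gcd(a, 2518) = 1, so the number of units is φ(2518). φ is multiplicative, with φ(p^e) = p^e − p^(e−1). Factorise 2518 = 2 · 1259. Then
  φ(2518) = (2 − 1) · (1259 − 1) = 1 · 1258 = 1258.

Final answer: Z/2518Z has φ(2518) = 1258 units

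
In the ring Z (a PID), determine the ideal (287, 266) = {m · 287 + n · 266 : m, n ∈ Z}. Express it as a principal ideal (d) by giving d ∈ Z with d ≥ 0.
(287, 266) = (7); d = 7

In the PID Z, (a, b) is generated by gcd(a, b). Compute gcd(287, 266) with the extended Euclidean algorithm, tracking rows (r, s, t) with s·287 + t·266 = r:
  row A: (287, 1, 0)   [1·287 + 0·266 = 287]
  row B: (266, 0, 1)   [0·287 + 1·266 = 266]
  287 = 1·266 + 21   → row C = row A − 1·row B = (21, 1, −1)   [check: 1·287 − 1·266 = 21]
  266 = 12·21 + 14   → row D = row B − 12·row C = (14, −12, 13)   [check: −12·287 + 13·266 = 14]
  21 = 1·14 + 7   → row E = row C − 1·row D = (7, 13, −14)   [check: 13·287 − 14·266 = 7]
  14 = 2·7 + 0   → remainder 0, stop. gcd = 7 (last nonzero row E).
So gcd(287, 266) = 7, with Bézout identity 13·287 − 14·266 = 7. Containment (⊇): the Bézout identity exhibits 7 as an element of (287, 266), giving (7) ⊆ (287, 266). Containment (⊆): since 7 | 287 and 7 | 266 (287 = 7·41, 266 = 7·38), every Z-linear combination of 287 and 266 is divisible by 7, so (287, 266) ⊆ (7). Therefore (287, 266) = (7), d = 7.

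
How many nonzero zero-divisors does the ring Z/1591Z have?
Z/1591Z has 78 nonzero zero-divisors

In Z/1591Z each nonzero element is either a unit (gcd with 1591 is 1) or a zero-divisor (gcd > 1). The number of units is φ(1591): factorise 1591 = 37 · 43, so φ(1591) = (37 − 1) · (43 − 1) = 36 · 42 = 1512. The nonzero elements number 1591 − 1 = 1590. Hence the nonzero zero-divisors number 1590 − 1512 = 78.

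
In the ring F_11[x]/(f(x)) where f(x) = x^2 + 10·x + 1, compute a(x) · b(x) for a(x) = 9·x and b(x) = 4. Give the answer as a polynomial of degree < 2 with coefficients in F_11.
a · b ≡ 3·x (mod f(x))

Multiply as integer polynomials: a · b = 36·x. Reducing coefficients mod 11: a · b ≡ 3·x. This already has degree < 2, so no reduction by f is needed. Hence a · b ≡ 3·x in F_11[x]/(f).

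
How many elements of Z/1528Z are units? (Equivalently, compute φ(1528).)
An element a ∈ Z/1528Z is a unit iff gcd(a, 1528) = 1, so the number of units is φ(1528). φ is multiplicative, with φ(p^e) = p^e − p^(e−1). Factorise 1528 = 2^3 · 191. Then
  φ(1528) = (2^3 − 2^2) · (191 − 1) = 4 · 190 = 760.

Final answer: Z/1528Z has φ(1528) = 760 units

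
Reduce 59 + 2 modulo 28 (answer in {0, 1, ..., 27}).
Reduce the summands first: 59 ≡ 3 (mod 28), so 59 + 2 ≡ 3 + 2 (mod 28). 3 + 2 = 5; 5 = 0·28 + 5, so (59 + 2) mod 28 = 5.

Final answer: 5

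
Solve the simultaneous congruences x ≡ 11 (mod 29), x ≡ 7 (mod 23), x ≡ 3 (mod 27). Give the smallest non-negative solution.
x ≡ 15555 (mod 18009); the representative in [0, 18009) is 15555

The moduli 29, 23, 27 are pairwise coprime, so by the CRT there is a unique solution mod 29·23·27 = 18009.
Solve by successive substitution. Start with x ≡ 11 (mod 29).
  Combine with x ≡ 7 (mod 23): write x = 11 + 29·t and require 11 + 29·t ≡ 7 (mod 23), i.e. 29·t ≡ 7 − 11 ≡ 19 (mod 23). Since 29^(−1) ≡ 4 (mod 23) (29 ≡ 6 (mod 23)), t ≡ 4·19 ≡ 7 (mod 23). So x ≡ 11 + 29·7 = 214 (mod 667).
  Combine with x ≡ 3 (mod 27): write x = 214 + 667·t and require 214 + 667·t ≡ 3 (mod 27), i.e. 667·t ≡ 3 − 214 ≡ 5 (mod 27). Since 667^(−1) ≡ 10 (mod 27) (667 ≡ 19 (mod 27)), t ≡ 10·5 ≡ 23 (mod 27). So x ≡ 214 + 667·23 = 15555 (mod 18009).
Unique solution in [0, 18009): x = 15555.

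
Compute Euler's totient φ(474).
φ(474) = 156

φ is multiplicative, with φ(p^e) = p^e − p^(e−1). Factorise 474 = 2 · 3 · 79. Then
  φ(474) = (2 − 1) · (3 − 1) · (79 − 1) = 1 · 2 · 78 = 156.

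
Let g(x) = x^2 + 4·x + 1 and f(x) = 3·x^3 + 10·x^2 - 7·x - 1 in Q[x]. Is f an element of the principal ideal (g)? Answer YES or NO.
In Q[x] the ideal (g) consists of all multiples of g, so f ∈ (g) iff g | f, i.e. iff the remainder of f on division by g is 0. Divide f by g (g is monic, so eliminate the leading term of the running remainder at each step):
  leading term 3·x^3: subtract (3·x)·g(x) = 3·x^3 + 12·x^2 + 3·x, leaving -2·x^2 - 10·x - 1
  leading term -2·x^2: subtract (-2)·g(x) = -2·x^2 - 8·x - 2, leaving 1 - 2·x
The remainder r(x) = 1 - 2·x ≠ 0 (and deg r < deg g), so g ∤ f, i.e. f ∉ (g).

Final answer: NO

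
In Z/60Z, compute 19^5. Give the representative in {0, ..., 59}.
Use repeated squaring. Binary(5) = 101. Walk through the bits of the exponent 5 left-to-right: at each bit after the leading one, square the running value, then multiply by 19 if the bit is 1 (always reducing mod 60):
  bit 1 = 1 (leading): start with 19.
  bit 2 = 0: square 19^2 = 361 ≡ 1 (mod 60).
  bit 3 = 1: square 1^2 = 1; bit is 1, so multiply 1·19 = 19 (mod 60).
Final value: 19^5 ≡ 19 (mod 60).

Final answer: 19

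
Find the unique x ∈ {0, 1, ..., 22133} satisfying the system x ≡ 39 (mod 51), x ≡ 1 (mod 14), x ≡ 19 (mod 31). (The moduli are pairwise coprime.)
x ≡ 1569 (mod 22134); the representative in [0, 22134) is 1569

The moduli 51, 14, 31 are pairwise coprime, so by the CRT there is a unique solution mod 51·14·31 = 22134.
Solve by successive substitution. Start with x ≡ 39 (mod 51).
  Combine with x ≡ 1 (mod 14): write x = 39 + 51·t and require 39 + 51·t ≡ 1 (mod 14), i.e. 51·t ≡ 1 − 39 ≡ 4 (mod 14). Since 51^(−1) ≡ 11 (mod 14) (51 ≡ 9 (mod 14)), t ≡ 11·4 ≡ 2 (mod 14). So x ≡ 39 + 51·2 = 141 (mod 714).
  Combine with x ≡ 19 (mod 31): write x = 141 + 714·t and require 141 + 714·t ≡ 19 (mod 31), i.e. 714·t ≡ 19 − 141 ≡ 2 (mod 31). Since 714^(−1) ≡ 1 (mod 31) (714 ≡ 1 (mod 31)), t ≡ 1·2 ≡ 2 (mod 31). So x ≡ 141 + 714·2 = 1569 (mod 22134).
Unique solution in [0, 22134): x = 1569.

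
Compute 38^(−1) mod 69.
Apply the extended Euclidean algorithm to (69, 38), tracking rows (r, s, t) with s·69 + t·38 = r. Each division r_prev = q·r_cur + r_new produces the new row as (previous row) − q·(current row):
  row A: (69, 1, 0)   [1·69 + 0·38 = 69]
  row B: (38, 0, 1)   [0·69 + 1·38 = 38]
  69 = 1·38 + 31   → row C = row A − 1·row B = (31, 1, −1)   [check: 1·69 − 1·38 = 31]
  38 = 1·31 + 7   → row D = row B − 1·row C = (7, −1, 2)   [check: −1·69 + 2·38 = 7]
  31 = 4·7 + 3   → row E = row C − 4·row D = (3, 5, −9)   [check: 5·69 − 9·38 = 3]
  7 = 2·3 + 1   → row F = row D − 2·row E = (1, −11, 20)   [check: −11·69 + 20·38 = 1]
  3 = 3·1 + 0   → remainder 0, stop. gcd = 1 (last nonzero row F).
The gcd is 1, so 38 is invertible mod 69. The last nonzero row gives −11·69 + 20·38 = 1, so t = 20. So 38^(−1) ≡ 20 (mod 69). Verify: 38 · 20 = 760 ≡ 1 (mod 69). ✓

Final answer: 38^(−1) ≡ 20 (mod 69)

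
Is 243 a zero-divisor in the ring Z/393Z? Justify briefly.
gcd(243, 393) = 3 > 1, so 243 is not a unit in Z/393Z. In Z/nZ every nonzero non-unit is a zero-divisor: explicitly, take b = 393/gcd = 131 ≠ 0 (mod 393); then 243·131 = 31833 = 81·393, i.e. 243·131 ≡ 0 (mod 393). So 243 is a zero-divisor.

Final answer: YES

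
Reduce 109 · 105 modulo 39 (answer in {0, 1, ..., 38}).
Reduce the factors first: 109 ≡ 31, 105 ≡ 27 (mod 39), so 109 · 105 ≡ 31 · 27 (mod 39). 31 · 27 = 837. Dividing by 39: 837 = 21·39 + 18. So (109 · 105) mod 39 = 18.

Final answer: 18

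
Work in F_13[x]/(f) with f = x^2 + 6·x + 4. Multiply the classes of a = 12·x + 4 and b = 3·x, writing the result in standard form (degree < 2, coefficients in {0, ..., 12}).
a · b ≡ 4·x + 12 (mod f(x))

Multiply as integer polynomials: a · b = 36·x^2 + 12·x. Reducing coefficients mod 13: a · b ≡ 10·x^2 + 12·x. Now divide by f(x) = x^2 + 6·x + 4 in F_13[x], eliminating the leading term at each step:
  leading term 10·x^2: subtract (10)·f(x) = 10·x^2 + 8·x + 1, leaving 4·x + 12 (coefficients mod 13)
The degree is now < 2, so this is the remainder. Hence a · b ≡ 4·x + 12 in F_13[x]/(f).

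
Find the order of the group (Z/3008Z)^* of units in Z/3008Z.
|(Z/3008Z)^*| = 1472

(Z/3008Z)^* consists of the classes a with gcd(a, 3008) = 1, so its order is φ(3008). φ is multiplicative, with φ(p^e) = p^e − p^(e−1). Factorise 3008 = 2^6 · 47. Then
  φ(3008) = (2^6 − 2^5) · (47 − 1) = 32 · 46 = 1472.
Thus |(Z/3008Z)^*| = 1472.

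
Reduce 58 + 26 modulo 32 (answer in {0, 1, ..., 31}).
20

Reduce the summands first: 58 ≡ 26 (mod 32), so 58 + 26 ≡ 26 + 26 (mod 32). 26 + 26 = 52; 52 = 1·32 + 20, so (58 + 26) mod 32 = 20.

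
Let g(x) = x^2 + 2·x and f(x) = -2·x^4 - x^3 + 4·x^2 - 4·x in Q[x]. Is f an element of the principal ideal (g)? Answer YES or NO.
In Q[x] the ideal (g) consists of all multiples of g, so f ∈ (g) iff g | f, i.e. iff the remainder of f on division by g is 0. Divide f by g (g is monic, so eliminate the leading term of the running remainder at each step):
  leading term -2·x^4: subtract (-2·x^2)·g(x) = -2·x^4 - 4·x^3, leaving 3·x^3 + 4·x^2 - 4·x
  leading term 3·x^3: subtract (3·x)·g(x) = 3·x^3 + 6·x^2, leaving -2·x^2 - 4·x
  leading term -2·x^2: subtract (-2)·g(x) = -2·x^2 - 4·x, leaving 0
The remainder is 0, so f(x) = g(x) · h(x) with h(x) = -2·x^2 + 3·x - 2. Hence g | f, i.e. f ∈ (g).

Final answer: YES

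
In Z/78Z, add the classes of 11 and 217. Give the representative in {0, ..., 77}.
72

Reduce the summands first: 217 ≡ 61 (mod 78), so 11 + 217 ≡ 11 + 61 (mod 78). 11 + 61 = 72; 72 = 0·78 + 72, so (11 + 217) mod 78 = 72.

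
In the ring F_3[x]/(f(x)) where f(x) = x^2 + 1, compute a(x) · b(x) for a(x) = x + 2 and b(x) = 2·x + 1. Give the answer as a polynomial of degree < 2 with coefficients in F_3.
Multiply as integer polynomials: a · b = 2·x^2 + 5·x + 2. Reducing coefficients mod 3: a · b ≡ 2·x^2 + 2·x + 2. Now divide by f(x) = x^2 + 1 in F_3[x], eliminating the leading term at each step:
  leading term 2·x^2: subtract (2)·f(x) = 2·x^2 + 2, leaving 2·x (coefficients mod 3)
The degree is now < 2, so this is the remainder. Hence a · b ≡ 2·x in F_3[x]/(f).

Final answer: a · b ≡ 2·x (mod f(x))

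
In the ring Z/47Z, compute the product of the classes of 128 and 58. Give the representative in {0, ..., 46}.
Reduce the factors first: 128 ≡ 34, 58 ≡ 11 (mod 47), so 128 · 58 ≡ 34 · 11 (mod 47). 34 · 11 = 374. Dividing by 47: 374 = 7·47 + 45. So (128 · 58) mod 47 = 45.

Final answer: 45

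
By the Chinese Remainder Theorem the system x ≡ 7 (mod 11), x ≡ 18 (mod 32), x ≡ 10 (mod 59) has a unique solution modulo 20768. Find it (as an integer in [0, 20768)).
x ≡ 1426 (mod 20768); the representative in [0, 20768) is 1426

The moduli 11, 32, 59 are pairwise coprime, so by the CRT there is a unique solution mod 11·32·59 = 20768.
Solve by successive substitution. Start with x ≡ 7 (mod 11).
  Combine with x ≡ 18 (mod 32): write x = 7 + 11·t and require 7 + 11·t ≡ 18 (mod 32), i.e. 11·t ≡ 18 − 7 ≡ 11 (mod 32). Since 11^(−1) ≡ 3 (mod 32), t ≡ 3·11 ≡ 1 (mod 32). So x ≡ 7 + 11·1 = 18 (mod 352).
  Combine with x ≡ 10 (mod 59): write x = 18 + 352·t and require 18 + 352·t ≡ 10 (mod 59), i.e. 352·t ≡ 10 − 18 ≡ 51 (mod 59). Since 352^(−1) ≡ 29 (mod 59) (352 ≡ 57 (mod 59)), t ≡ 29·51 ≡ 4 (mod 59). So x ≡ 18 + 352·4 = 1426 (mod 20768).
Unique solution in [0, 20768): x = 1426.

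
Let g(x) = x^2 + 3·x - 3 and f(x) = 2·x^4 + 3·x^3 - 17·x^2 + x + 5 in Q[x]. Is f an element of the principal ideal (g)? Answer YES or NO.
In Q[x] the ideal (g) consists of all multiples of g, so f ∈ (g) iff g | f, i.e. iff the remainder of f on division by g is 0. Divide f by g (g is monic, so eliminate the leading term of the running remainder at each step):
  leading term 2·x^4: subtract (2·x^2)·g(x) = 2·x^4 + 6·x^3 - 6·x^2, leaving -3·x^3 - 11·x^2 + x + 5
  leading term -3·x^3: subtract (-3·x)·g(x) = -3·x^3 - 9·x^2 + 9·x, leaving -2·x^2 - 8·x + 5
  leading term -2·x^2: subtract (-2)·g(x) = -2·x^2 - 6·x + 6, leaving -2·x - 1
The remainder r(x) = -2·x - 1 ≠ 0 (and deg r < deg g), so g ∤ f, i.e. f ∉ (g).

Final answer: NO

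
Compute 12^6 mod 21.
Use repeated squaring. Binary(6) = 110. Walk through the bits of the exponent 6 left-to-right: at each bit after the leading one, square the running value, then multiply by 12 if the bit is 1 (always reducing mod 21):
  bit 1 = 1 (leading): start with 12.
  bit 2 = 1: square 12^2 = 144 ≡ 18; bit is 1, so multiply 18·12 = 216 ≡ 6 (mod 21).
  bit 3 = 0: square 6^2 = 36 ≡ 15 (mod 21).
Final value: 12^6 ≡ 15 (mod 21).

Final answer: 15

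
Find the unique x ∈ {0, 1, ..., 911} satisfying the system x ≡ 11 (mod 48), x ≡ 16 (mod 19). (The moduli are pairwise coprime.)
x ≡ 491 (mod 912); the representative in [0, 912) is 491

The moduli 48, 19 are pairwise coprime, so by the CRT there is a unique solution mod 48·19 = 912.
Solve by successive substitution. Start with x ≡ 11 (mod 48).
  Combine with x ≡ 16 (mod 19): write x = 11 + 48·t and require 11 + 48·t ≡ 16 (mod 19), i.e. 48·t ≡ 16 − 11 ≡ 5 (mod 19). Since 48^(−1) ≡ 2 (mod 19) (48 ≡ 10 (mod 19)), t ≡ 2·5 ≡ 10 (mod 19). So x ≡ 11 + 48·10 = 491 (mod 912).
Unique solution in [0, 912): x = 491.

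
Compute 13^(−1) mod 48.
Apply the extended Euclidean algorithm to (48, 13), tracking rows (r, s, t) with s·48 + t·13 = r. Each division r_prev = q·r_cur + r_new produces the new row as (previous row) − q·(current row):
  row A: (48, 1, 0)   [1·48 + 0·13 = 48]
  row B: (13, 0, 1)   [0·48 + 1·13 = 13]
  48 = 3·13 + 9   → row C = row A − 3·row B = (9, 1, −3)   [check: 1·48 − 3·13 = 9]
  13 = 1·9 + 4   → row D = row B − 1·row C = (4, −1, 4)   [check: −1·48 + 4·13 = 4]
  9 = 2·4 + 1   → row E = row C − 2·row D = (1, 3, −11)   [check: 3·48 − 11·13 = 1]
  4 = 4·1 + 0   → remainder 0, stop. gcd = 1 (last nonzero row E).
The gcd is 1, so 13 is invertible mod 48. The last nonzero row gives 3·48 − 11·13 = 1, so t = −11. So 13^(−1) ≡ −11 ≡ 37 (mod 48). Verify: 13 · 37 = 481 ≡ 1 (mod 48). ✓

Final answer: 13^(−1) ≡ 37 (mod 48)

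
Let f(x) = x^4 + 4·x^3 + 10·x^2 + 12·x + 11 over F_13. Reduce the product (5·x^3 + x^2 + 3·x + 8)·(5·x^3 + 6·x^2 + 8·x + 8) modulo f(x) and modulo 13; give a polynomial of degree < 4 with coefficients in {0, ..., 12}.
Multiply as integer polynomials: a · b = 25·x^6 + 35·x^5 + 61·x^4 + 106·x^3 + 80·x^2 + 88·x + 64. Reducing coefficients mod 13: a · b ≡ 12·x^6 + 9·x^5 + 9·x^4 + 2·x^3 + 2·x^2 + 10·x + 12. Now divide by f(x) = x^4 + 4·x^3 + 10·x^2 + 12·x + 11 in F_13[x], eliminating the leading term at each step:
  leading term 12·x^6: subtract (12·x^2)·f(x) = 12·x^6 + 9·x^5 + 3·x^4 + x^3 + 2·x^2, leaving 6·x^4 + x^3 + 10·x + 12 (coefficients mod 13)
  leading term 6·x^4: subtract (6)·f(x) = 6·x^4 + 11·x^3 + 8·x^2 + 7·x + 1, leaving 3·x^3 + 5·x^2 + 3·x + 11 (coefficients mod 13)
The degree is now < 4, so this is the remainder. Hence a · b ≡ 3·x^3 + 5·x^2 + 3·x + 11 in F_13[x]/(f).

Final answer: a · b ≡ 3·x^3 + 5·x^2 + 3·x + 11 (mod f(x))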